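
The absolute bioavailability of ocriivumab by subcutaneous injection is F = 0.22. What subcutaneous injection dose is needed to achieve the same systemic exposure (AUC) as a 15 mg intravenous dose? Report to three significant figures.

For equal systemic exposure: F × D_ev = D_iv
D_ev = D_iv / F = 15 / 0.22 = 68.1818 mg

D_subcutaneous = 68.2 mg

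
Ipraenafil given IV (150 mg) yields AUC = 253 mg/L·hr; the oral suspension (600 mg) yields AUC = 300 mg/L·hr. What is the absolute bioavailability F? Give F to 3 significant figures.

F = (AUC_ev / D_ev) / (AUC_iv / D_iv)
  = (300/600) / (253/150)
  = 0.5 / 1.68667 = 0.2964

F = 0.296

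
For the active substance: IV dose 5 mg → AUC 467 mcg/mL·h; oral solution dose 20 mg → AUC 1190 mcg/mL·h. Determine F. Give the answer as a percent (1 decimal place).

F = 63.7%

F = (AUC_ev / D_ev) / (AUC_iv / D_iv)
  = (1190/20) / (467/5)
  = 59.5 / 93.4 = 0.6370
  = 63.70%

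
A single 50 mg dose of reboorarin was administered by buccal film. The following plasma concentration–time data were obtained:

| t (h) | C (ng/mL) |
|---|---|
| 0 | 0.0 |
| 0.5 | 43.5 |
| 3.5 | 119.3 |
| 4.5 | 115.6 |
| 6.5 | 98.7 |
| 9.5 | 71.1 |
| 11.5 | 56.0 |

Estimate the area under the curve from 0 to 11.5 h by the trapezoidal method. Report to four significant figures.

Trapezoidal AUC_0→11.5:
  [0→0.5]: (0.0+43.5)/2 × 0.5 = 10.875
  [0.5→3.5]: (43.5+119.3)/2 × 3 = 244.2
  [3.5→4.5]: (119.3+115.6)/2 × 1 = 117.45
  [4.5→6.5]: (115.6+98.7)/2 × 2 = 214.3
  [6.5→9.5]: (98.7+71.1)/2 × 3 = 254.7
  [9.5→11.5]: (71.1+56.0)/2 × 2 = 127.1
  Sum = 968.625 ng/mL·h

AUC = 968.6 ng/mL·h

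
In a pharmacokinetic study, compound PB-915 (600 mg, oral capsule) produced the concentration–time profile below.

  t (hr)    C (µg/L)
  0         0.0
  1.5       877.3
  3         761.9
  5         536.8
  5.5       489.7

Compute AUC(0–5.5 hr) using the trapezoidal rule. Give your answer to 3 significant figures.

AUC = 3440 µg/L·hr

Trapezoidal AUC_0→5.5:
  [0→1.5]: (0.0+877.3)/2 × 1.5 = 657.975
  [1.5→3]: (877.3+761.9)/2 × 1.5 = 1229.4
  [3→5]: (761.9+536.8)/2 × 2 = 1298.7
  [5→5.5]: (536.8+489.7)/2 × 0.5 = 256.625
  Sum = 3442.7 µg/L·hr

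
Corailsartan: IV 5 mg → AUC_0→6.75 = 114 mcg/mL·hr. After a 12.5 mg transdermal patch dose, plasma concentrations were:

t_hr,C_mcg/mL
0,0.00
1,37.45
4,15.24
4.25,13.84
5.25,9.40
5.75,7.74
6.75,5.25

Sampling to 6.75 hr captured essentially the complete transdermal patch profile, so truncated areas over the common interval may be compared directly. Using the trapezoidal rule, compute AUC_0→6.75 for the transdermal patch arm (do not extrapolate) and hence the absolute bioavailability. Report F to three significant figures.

F = 0.434

Trapezoidal AUC_0→6.75 (transdermal patch):
  [0→1]: (0.00+37.45)/2 × 1 = 18.725
  [1→4]: (37.45+15.24)/2 × 3 = 79.035
  [4→4.25]: (15.24+13.84)/2 × 0.25 = 3.635
  [4.25→5.25]: (13.84+9.40)/2 × 1 = 11.62
  [5.25→5.75]: (9.40+7.74)/2 × 0.5 = 4.285
  [5.75→6.75]: (7.74+5.25)/2 × 1 = 6.495
  Sum = 123.795 mcg/mL·hr
F = (AUC_ev/D_ev)/(AUC_iv/D_iv) = (123.795/12.5)/(114/5) = 9.9036/22.8 = 0.4344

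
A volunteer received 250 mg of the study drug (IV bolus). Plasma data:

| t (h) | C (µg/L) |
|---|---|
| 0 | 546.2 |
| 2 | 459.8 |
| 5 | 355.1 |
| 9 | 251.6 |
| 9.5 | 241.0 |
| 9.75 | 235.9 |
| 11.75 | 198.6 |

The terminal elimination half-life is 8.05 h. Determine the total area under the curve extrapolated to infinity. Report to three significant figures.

Trapezoidal AUC_0→11.75:
  [0→2]: (546.2+459.8)/2 × 2 = 1006.0
  [2→5]: (459.8+355.1)/2 × 3 = 1222.35
  [5→9]: (355.1+251.6)/2 × 4 = 1213.4
  [9→9.5]: (251.6+241.0)/2 × 0.5 = 123.15
  [9.5→9.75]: (241.0+235.9)/2 × 0.25 = 59.6125
  [9.75→11.75]: (235.9+198.6)/2 × 2 = 434.5
  Sum = 4059.0125 µg/L·h
k_e = ln2 / t½ = 0.693147 / 8.05 = 0.0861 h^-1
Extrapolated tail: C_last / k_e = 198.6 / 0.0861 = 2306.620
AUC_0→∞ = 4059.0125 + 2306.620 = 6365.6325 µg/L·h

AUC = 6370 µg/L·h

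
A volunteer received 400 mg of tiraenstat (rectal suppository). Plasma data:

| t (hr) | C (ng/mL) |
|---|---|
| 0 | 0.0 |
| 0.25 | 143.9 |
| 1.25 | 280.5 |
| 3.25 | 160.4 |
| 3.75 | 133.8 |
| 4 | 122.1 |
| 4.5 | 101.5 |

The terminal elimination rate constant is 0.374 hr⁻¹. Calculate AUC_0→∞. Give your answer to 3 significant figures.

AUC = 1100 ng/mL·hr

Trapezoidal AUC_0→4.5:
  [0→0.25]: (0.0+143.9)/2 × 0.25 = 17.9875
  [0.25→1.25]: (143.9+280.5)/2 × 1 = 212.2
  [1.25→3.25]: (280.5+160.4)/2 × 2 = 440.9
  [3.25→3.75]: (160.4+133.8)/2 × 0.5 = 73.55
  [3.75→4]: (133.8+122.1)/2 × 0.25 = 31.9875
  [4→4.5]: (122.1+101.5)/2 × 0.5 = 55.9
  Sum = 832.525 ng/mL·hr
Extrapolated tail: C_last / k_e = 101.5 / 0.374 = 271.390
AUC_0→∞ = 832.525 + 271.390 = 1103.915 ng/mL·hr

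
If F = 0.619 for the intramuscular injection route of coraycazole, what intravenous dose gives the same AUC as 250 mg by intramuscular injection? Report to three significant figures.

Systemic exposure from an extravascular dose = F × D_ev, so the equivalent IV dose is F × D_ev.
D_iv = F × D_ev = 0.619 × 250 = 154.75 mg

D_iv = 155 mg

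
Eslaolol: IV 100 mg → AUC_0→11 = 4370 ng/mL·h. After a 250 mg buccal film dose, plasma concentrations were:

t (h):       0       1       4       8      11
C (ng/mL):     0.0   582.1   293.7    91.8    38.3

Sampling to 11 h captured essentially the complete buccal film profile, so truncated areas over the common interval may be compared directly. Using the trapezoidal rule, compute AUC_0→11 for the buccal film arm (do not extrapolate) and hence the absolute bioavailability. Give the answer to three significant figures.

Trapezoidal AUC_0→11 (buccal film):
  [0→1]: (0.0+582.1)/2 × 1 = 291.05
  [1→4]: (582.1+293.7)/2 × 3 = 1313.7
  [4→8]: (293.7+91.8)/2 × 4 = 771.0
  [8→11]: (91.8+38.3)/2 × 3 = 195.15
  Sum = 2570.9 ng/mL·h
F = (AUC_ev/D_ev)/(AUC_iv/D_iv) = (2570.9/250)/(4370/100) = 10.2836/43.7 = 0.2353

F = 0.235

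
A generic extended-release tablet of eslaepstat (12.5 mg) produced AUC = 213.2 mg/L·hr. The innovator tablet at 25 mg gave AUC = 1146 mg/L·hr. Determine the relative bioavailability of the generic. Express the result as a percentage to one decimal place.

F_rel = 37.2%

F_rel = (AUC_test/D_test) / (AUC_ref/D_ref)
      = (213.2/12.5) / (1146/25)
      = 17.056 / 45.84 = 0.3721 = 37.21%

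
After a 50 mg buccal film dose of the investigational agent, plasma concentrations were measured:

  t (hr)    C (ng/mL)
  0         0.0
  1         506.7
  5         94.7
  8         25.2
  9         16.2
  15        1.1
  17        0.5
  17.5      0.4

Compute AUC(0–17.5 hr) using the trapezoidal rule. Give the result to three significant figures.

AUC = 1710 ng/mL·hr

Trapezoidal AUC_0→17.5:
  [0→1]: (0.0+506.7)/2 × 1 = 253.35
  [1→5]: (506.7+94.7)/2 × 4 = 1202.8
  [5→8]: (94.7+25.2)/2 × 3 = 179.85
  [8→9]: (25.2+16.2)/2 × 1 = 20.7
  [9→15]: (16.2+1.1)/2 × 6 = 51.9
  [15→17]: (1.1+0.5)/2 × 2 = 1.6
  [17→17.5]: (0.5+0.4)/2 × 0.5 = 0.225
  Sum = 1710.425 ng/mL·hr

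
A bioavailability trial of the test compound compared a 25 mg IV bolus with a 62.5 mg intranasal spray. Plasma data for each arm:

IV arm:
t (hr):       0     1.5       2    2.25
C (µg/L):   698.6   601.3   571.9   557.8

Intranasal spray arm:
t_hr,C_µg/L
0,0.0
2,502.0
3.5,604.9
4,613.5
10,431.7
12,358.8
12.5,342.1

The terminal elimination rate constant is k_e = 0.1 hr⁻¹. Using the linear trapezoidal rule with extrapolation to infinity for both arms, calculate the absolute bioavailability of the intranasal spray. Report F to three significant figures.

Trapezoidal AUC_0→2.25 (IV):
  [0→1.5]: (698.6+601.3)/2 × 1.5 = 974.925
  [1.5→2]: (601.3+571.9)/2 × 0.5 = 293.3
  [2→2.25]: (571.9+557.8)/2 × 0.25 = 141.2125
  Sum = 1409.4375 µg/L·hr
IV tail: 557.8/0.1 = 5578.000; AUC_iv,0→∞ = 1409.4375 + 5578.000 = 6987.4375 µg/L·hr
Trapezoidal AUC_0→12.5 (intranasal spray):
  [0→2]: (0.0+502.0)/2 × 2 = 502.0
  [2→3.5]: (502.0+604.9)/2 × 1.5 = 830.175
  [3.5→4]: (604.9+613.5)/2 × 0.5 = 304.6
  [4→10]: (613.5+431.7)/2 × 6 = 3135.6
  [10→12]: (431.7+358.8)/2 × 2 = 790.5
  [12→12.5]: (358.8+342.1)/2 × 0.5 = 175.225
  Sum = 5738.1 µg/L·hr
intranasal spray tail: 342.1/0.1 = 3421.000; AUC_ev,0→∞ = 5738.1 + 3421.000 = 9159.1 µg/L·hr
F = (AUC_ev/D_ev)/(AUC_iv/D_iv) = (9159.1/62.5)/(6987.4375/25) = 146.5456/279.4975 = 0.5243

F = 0.524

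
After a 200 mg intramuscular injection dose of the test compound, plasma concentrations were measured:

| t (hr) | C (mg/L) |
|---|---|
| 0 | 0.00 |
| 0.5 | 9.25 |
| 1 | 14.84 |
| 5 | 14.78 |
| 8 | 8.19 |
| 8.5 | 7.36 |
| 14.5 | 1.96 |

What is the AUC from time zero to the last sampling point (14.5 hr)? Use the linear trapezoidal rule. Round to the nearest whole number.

AUC = 134 mg/L·hr

Trapezoidal AUC_0→14.5:
  [0→0.5]: (0.00+9.25)/2 × 0.5 = 2.3125
  [0.5→1]: (9.25+14.84)/2 × 0.5 = 6.0225
  [1→5]: (14.84+14.78)/2 × 4 = 59.24
  [5→8]: (14.78+8.19)/2 × 3 = 34.455
  [8→8.5]: (8.19+7.36)/2 × 0.5 = 3.8875
  [8.5→14.5]: (7.36+1.96)/2 × 6 = 27.96
  Sum = 133.8775 mg/L·hr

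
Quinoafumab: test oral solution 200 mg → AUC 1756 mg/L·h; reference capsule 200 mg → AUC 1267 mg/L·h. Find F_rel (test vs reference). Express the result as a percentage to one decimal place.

F_rel = 138.6%

F_rel = (AUC_test/D_test) / (AUC_ref/D_ref)
      = (1756/200) / (1267/200)
      = 8.78 / 6.335 = 1.3860 = 138.60%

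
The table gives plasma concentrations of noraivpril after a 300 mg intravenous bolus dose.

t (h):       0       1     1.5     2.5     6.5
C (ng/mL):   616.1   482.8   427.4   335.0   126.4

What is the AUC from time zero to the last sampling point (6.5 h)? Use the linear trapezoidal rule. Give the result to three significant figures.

Trapezoidal AUC_0→6.5:
  [0→1]: (616.1+482.8)/2 × 1 = 549.45
  [1→1.5]: (482.8+427.4)/2 × 0.5 = 227.55
  [1.5→2.5]: (427.4+335.0)/2 × 1 = 381.2
  [2.5→6.5]: (335.0+126.4)/2 × 4 = 922.8
  Sum = 2081.0 ng/mL·h

AUC = 2080 ng/mL·h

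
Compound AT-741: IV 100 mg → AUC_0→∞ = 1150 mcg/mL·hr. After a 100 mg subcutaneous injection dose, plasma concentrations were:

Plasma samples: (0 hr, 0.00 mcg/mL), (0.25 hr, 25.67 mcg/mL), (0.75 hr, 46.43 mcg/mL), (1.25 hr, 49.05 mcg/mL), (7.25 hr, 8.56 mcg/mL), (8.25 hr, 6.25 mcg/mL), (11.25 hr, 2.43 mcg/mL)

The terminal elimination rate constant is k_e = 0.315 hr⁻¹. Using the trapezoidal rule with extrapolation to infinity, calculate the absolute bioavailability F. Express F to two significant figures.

F = 0.21

Trapezoidal AUC_0→11.25 (subcutaneous injection):
  [0→0.25]: (0.00+25.67)/2 × 0.25 = 3.20875
  [0.25→0.75]: (25.67+46.43)/2 × 0.5 = 18.025
  [0.75→1.25]: (46.43+49.05)/2 × 0.5 = 23.87
  [1.25→7.25]: (49.05+8.56)/2 × 6 = 172.83
  [7.25→8.25]: (8.56+6.25)/2 × 1 = 7.405
  [8.25→11.25]: (6.25+2.43)/2 × 3 = 13.02
  Sum = 238.35875 mcg/mL·hr
Tail: C_last/k_e = 2.43/0.315 = 7.714
AUC_0→∞ (subcutaneous injection) = 238.35875 + 7.714 = 246.07275 mcg/mL·hr
F = (AUC_ev/D_ev)/(AUC_iv/D_iv) = (246.07275/100)/(1150/100) = 2.4607275/11.5 = 0.2140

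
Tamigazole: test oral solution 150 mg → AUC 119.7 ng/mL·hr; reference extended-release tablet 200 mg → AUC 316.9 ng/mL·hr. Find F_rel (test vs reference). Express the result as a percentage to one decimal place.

F_rel = (AUC_test/D_test) / (AUC_ref/D_ref)
      = (119.7/150) / (316.9/200)
      = 0.798 / 1.5845 = 0.5036 = 50.36%

F_rel = 50.4%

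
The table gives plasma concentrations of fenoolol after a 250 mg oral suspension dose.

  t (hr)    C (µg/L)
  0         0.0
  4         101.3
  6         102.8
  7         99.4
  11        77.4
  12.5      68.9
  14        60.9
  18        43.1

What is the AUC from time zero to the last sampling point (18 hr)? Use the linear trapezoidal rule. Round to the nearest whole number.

Trapezoidal AUC_0→18:
  [0→4]: (0.0+101.3)/2 × 4 = 202.6
  [4→6]: (101.3+102.8)/2 × 2 = 204.1
  [6→7]: (102.8+99.4)/2 × 1 = 101.1
  [7→11]: (99.4+77.4)/2 × 4 = 353.6
  [11→12.5]: (77.4+68.9)/2 × 1.5 = 109.725
  [12.5→14]: (68.9+60.9)/2 × 1.5 = 97.35
  [14→18]: (60.9+43.1)/2 × 4 = 208.0
  Sum = 1276.475 µg/L·hr

AUC = 1276 µg/L·hr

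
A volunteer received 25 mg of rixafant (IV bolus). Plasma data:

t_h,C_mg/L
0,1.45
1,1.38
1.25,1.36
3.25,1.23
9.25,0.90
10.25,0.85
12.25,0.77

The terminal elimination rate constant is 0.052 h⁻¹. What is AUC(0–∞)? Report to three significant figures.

AUC = 28.0 mg/L·h

Trapezoidal AUC_0→12.25:
  [0→1]: (1.45+1.38)/2 × 1 = 1.415
  [1→1.25]: (1.38+1.36)/2 × 0.25 = 0.3425
  [1.25→3.25]: (1.36+1.23)/2 × 2 = 2.59
  [3.25→9.25]: (1.23+0.90)/2 × 6 = 6.39
  [9.25→10.25]: (0.90+0.85)/2 × 1 = 0.875
  [10.25→12.25]: (0.85+0.77)/2 × 2 = 1.62
  Sum = 13.2325 mg/L·h
Extrapolated tail: C_last / k_e = 0.77 / 0.052 = 14.808
AUC_0→∞ = 13.2325 + 14.808 = 28.0405 mg/L·h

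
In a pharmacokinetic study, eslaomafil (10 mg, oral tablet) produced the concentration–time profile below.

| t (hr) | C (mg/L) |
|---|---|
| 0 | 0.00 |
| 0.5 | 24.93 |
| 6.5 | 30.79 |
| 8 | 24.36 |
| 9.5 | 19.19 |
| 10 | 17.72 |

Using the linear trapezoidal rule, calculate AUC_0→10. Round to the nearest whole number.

AUC = 257 mg/L·hr

Trapezoidal AUC_0→10:
  [0→0.5]: (0.00+24.93)/2 × 0.5 = 6.2325
  [0.5→6.5]: (24.93+30.79)/2 × 6 = 167.16
  [6.5→8]: (30.79+24.36)/2 × 1.5 = 41.3625
  [8→9.5]: (24.36+19.19)/2 × 1.5 = 32.6625
  [9.5→10]: (19.19+17.72)/2 × 0.5 = 9.2275
  Sum = 256.645 mg/L·hr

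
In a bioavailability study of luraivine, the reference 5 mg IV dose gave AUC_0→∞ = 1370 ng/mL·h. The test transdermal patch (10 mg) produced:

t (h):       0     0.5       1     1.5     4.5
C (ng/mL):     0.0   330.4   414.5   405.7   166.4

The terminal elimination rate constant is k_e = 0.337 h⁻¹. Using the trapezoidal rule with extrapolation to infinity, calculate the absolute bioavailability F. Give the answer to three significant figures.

Trapezoidal AUC_0→4.5 (transdermal patch):
  [0→0.5]: (0.0+330.4)/2 × 0.5 = 82.6
  [0.5→1]: (330.4+414.5)/2 × 0.5 = 186.225
  [1→1.5]: (414.5+405.7)/2 × 0.5 = 205.05
  [1.5→4.5]: (405.7+166.4)/2 × 3 = 858.15
  Sum = 1332.025 ng/mL·h
Tail: C_last/k_e = 166.4/0.337 = 493.769
AUC_0→∞ (transdermal patch) = 1332.025 + 493.769 = 1825.794 ng/mL·h
F = (AUC_ev/D_ev)/(AUC_iv/D_iv) = (1825.794/10)/(1370/5) = 182.5794/274 = 0.6663

F = 0.666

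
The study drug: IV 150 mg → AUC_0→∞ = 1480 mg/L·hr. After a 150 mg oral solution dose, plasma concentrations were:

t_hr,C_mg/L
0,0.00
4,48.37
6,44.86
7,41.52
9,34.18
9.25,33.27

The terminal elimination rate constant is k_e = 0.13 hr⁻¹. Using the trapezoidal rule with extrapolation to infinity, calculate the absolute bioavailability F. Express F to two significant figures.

Trapezoidal AUC_0→9.25 (oral solution):
  [0→4]: (0.00+48.37)/2 × 4 = 96.74
  [4→6]: (48.37+44.86)/2 × 2 = 93.23
  [6→7]: (44.86+41.52)/2 × 1 = 43.19
  [7→9]: (41.52+34.18)/2 × 2 = 75.7
  [9→9.25]: (34.18+33.27)/2 × 0.25 = 8.43125
  Sum = 317.29125 mg/L·hr
Tail: C_last/k_e = 33.27/0.13 = 255.923
AUC_0→∞ (oral solution) = 317.29125 + 255.923 = 573.21425 mg/L·hr
F = (AUC_ev/D_ev)/(AUC_iv/D_iv) = (573.21425/150)/(1480/150) = 3.82143/9.86667 = 0.3873

F = 0.39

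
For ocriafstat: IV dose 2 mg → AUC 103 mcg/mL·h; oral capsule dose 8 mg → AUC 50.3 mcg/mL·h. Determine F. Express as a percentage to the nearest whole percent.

F = (AUC_ev / D_ev) / (AUC_iv / D_iv)
  = (50.3/8) / (103/2)
  = 6.2875 / 51.5 = 0.1221
  = 12.21%

F = 12%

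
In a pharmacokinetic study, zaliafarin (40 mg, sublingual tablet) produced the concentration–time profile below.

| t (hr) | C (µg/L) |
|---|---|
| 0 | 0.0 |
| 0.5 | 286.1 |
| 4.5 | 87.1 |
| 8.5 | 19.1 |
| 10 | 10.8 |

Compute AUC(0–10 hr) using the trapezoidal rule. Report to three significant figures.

Trapezoidal AUC_0→10:
  [0→0.5]: (0.0+286.1)/2 × 0.5 = 71.525
  [0.5→4.5]: (286.1+87.1)/2 × 4 = 746.4
  [4.5→8.5]: (87.1+19.1)/2 × 4 = 212.4
  [8.5→10]: (19.1+10.8)/2 × 1.5 = 22.425
  Sum = 1052.75 µg/L·hr

AUC = 1050 µg/L·hr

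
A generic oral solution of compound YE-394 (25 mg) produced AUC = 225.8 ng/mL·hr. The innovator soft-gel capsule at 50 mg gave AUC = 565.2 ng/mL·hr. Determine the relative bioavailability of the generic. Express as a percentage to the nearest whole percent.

F_rel = 80%

F_rel = (AUC_test/D_test) / (AUC_ref/D_ref)
      = (225.8/25) / (565.2/50)
      = 9.032 / 11.304 = 0.7990 = 79.90%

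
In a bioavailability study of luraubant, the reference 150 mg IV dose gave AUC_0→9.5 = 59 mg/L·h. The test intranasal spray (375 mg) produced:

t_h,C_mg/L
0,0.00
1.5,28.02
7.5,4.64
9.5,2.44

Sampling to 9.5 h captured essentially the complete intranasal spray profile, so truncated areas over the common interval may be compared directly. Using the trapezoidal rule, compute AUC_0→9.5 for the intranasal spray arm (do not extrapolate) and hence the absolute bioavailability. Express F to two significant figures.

F = 0.85

Trapezoidal AUC_0→9.5 (intranasal spray):
  [0→1.5]: (0.00+28.02)/2 × 1.5 = 21.015
  [1.5→7.5]: (28.02+4.64)/2 × 6 = 97.98
  [7.5→9.5]: (4.64+2.44)/2 × 2 = 7.08
  Sum = 126.075 mg/L·h
F = (AUC_ev/D_ev)/(AUC_iv/D_iv) = (126.075/375)/(59/150) = 0.3362/0.393333 = 0.8547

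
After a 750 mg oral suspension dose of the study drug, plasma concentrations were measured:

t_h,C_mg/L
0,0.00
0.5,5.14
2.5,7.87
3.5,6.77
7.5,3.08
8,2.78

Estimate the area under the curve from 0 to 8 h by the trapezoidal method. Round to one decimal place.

Trapezoidal AUC_0→8:
  [0→0.5]: (0.00+5.14)/2 × 0.5 = 1.285
  [0.5→2.5]: (5.14+7.87)/2 × 2 = 13.01
  [2.5→3.5]: (7.87+6.77)/2 × 1 = 7.32
  [3.5→7.5]: (6.77+3.08)/2 × 4 = 19.7
  [7.5→8]: (3.08+2.78)/2 × 0.5 = 1.465
  Sum = 42.78 mg/L·h

AUC = 42.8 mg/L·h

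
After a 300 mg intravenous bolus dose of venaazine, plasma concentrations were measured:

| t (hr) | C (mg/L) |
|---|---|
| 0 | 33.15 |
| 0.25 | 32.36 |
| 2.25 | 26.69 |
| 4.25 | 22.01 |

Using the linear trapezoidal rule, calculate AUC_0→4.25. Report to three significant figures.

AUC = 116 mg/L·hr

Trapezoidal AUC_0→4.25:
  [0→0.25]: (33.15+32.36)/2 × 0.25 = 8.18875
  [0.25→2.25]: (32.36+26.69)/2 × 2 = 59.05
  [2.25→4.25]: (26.69+22.01)/2 × 2 = 48.7
  Sum = 115.93875 mg/L·hr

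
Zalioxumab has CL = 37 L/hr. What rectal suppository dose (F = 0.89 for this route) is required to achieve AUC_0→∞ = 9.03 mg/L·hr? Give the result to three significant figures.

Dose = 375 mg

Dose = CL × AUC_0→∞ / F
     = 37 × 9.03 / 0.89 = 375.404 mg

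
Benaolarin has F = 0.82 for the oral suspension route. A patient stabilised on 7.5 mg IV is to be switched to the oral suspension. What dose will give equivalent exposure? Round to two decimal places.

For equal systemic exposure: F × D_ev = D_iv
D_ev = D_iv / F = 7.5 / 0.82 = 9.14634 mg

D_oral = 9.15 mg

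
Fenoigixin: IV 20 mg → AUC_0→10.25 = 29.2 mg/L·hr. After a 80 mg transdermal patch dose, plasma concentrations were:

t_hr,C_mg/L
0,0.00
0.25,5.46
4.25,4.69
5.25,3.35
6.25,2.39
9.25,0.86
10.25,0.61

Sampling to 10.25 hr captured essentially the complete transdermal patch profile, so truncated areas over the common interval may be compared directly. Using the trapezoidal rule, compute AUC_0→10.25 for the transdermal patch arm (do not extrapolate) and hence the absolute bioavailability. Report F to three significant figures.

Trapezoidal AUC_0→10.25 (transdermal patch):
  [0→0.25]: (0.00+5.46)/2 × 0.25 = 0.6825
  [0.25→4.25]: (5.46+4.69)/2 × 4 = 20.3
  [4.25→5.25]: (4.69+3.35)/2 × 1 = 4.02
  [5.25→6.25]: (3.35+2.39)/2 × 1 = 2.87
  [6.25→9.25]: (2.39+0.86)/2 × 3 = 4.875
  [9.25→10.25]: (0.86+0.61)/2 × 1 = 0.735
  Sum = 33.4825 mg/L·hr
F = (AUC_ev/D_ev)/(AUC_iv/D_iv) = (33.4825/80)/(29.2/20) = 0.41853125/1.46 = 0.2867

F = 0.287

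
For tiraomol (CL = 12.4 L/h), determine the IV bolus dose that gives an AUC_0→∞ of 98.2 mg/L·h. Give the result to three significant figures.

Dose = 1220 mg

Dose_iv = CL × AUC_0→∞
     = 12.4 × 98.2 = 1217.68 mg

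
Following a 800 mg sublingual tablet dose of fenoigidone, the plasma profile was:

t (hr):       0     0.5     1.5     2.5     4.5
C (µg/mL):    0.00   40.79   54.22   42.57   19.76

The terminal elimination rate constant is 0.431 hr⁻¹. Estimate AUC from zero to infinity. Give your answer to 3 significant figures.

AUC = 214 µg/mL·hr

Trapezoidal AUC_0→4.5:
  [0→0.5]: (0.00+40.79)/2 × 0.5 = 10.1975
  [0.5→1.5]: (40.79+54.22)/2 × 1 = 47.505
  [1.5→2.5]: (54.22+42.57)/2 × 1 = 48.395
  [2.5→4.5]: (42.57+19.76)/2 × 2 = 62.33
  Sum = 168.4275 µg/mL·hr
Extrapolated tail: C_last / k_e = 19.76 / 0.431 = 45.847
AUC_0→∞ = 168.4275 + 45.847 = 214.2745 µg/mL·hr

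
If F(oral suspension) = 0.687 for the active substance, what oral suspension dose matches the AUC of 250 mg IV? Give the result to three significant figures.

D_oral = 364 mg

For equal systemic exposure: F × D_ev = D_iv
D_ev = D_iv / F = 250 / 0.687 = 363.901 mg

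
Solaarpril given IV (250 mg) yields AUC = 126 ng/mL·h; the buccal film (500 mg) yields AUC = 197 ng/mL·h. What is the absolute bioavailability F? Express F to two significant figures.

F = (AUC_ev / D_ev) / (AUC_iv / D_iv)
  = (197/500) / (126/250)
  = 0.394 / 0.504 = 0.7817

F = 0.78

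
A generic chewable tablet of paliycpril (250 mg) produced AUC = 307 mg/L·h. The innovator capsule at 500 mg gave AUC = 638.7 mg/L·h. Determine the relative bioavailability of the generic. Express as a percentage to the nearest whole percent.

F_rel = (AUC_test/D_test) / (AUC_ref/D_ref)
      = (307/250) / (638.7/500)
      = 1.228 / 1.2774 = 0.9613 = 96.13%

F_rel = 96%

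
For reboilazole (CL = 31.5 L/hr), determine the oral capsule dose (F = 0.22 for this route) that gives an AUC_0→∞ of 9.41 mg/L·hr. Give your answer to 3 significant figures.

Dose = CL × AUC_0→∞ / F
     = 31.5 × 9.41 / 0.22 = 1347.34 mg

Dose = 1350 mg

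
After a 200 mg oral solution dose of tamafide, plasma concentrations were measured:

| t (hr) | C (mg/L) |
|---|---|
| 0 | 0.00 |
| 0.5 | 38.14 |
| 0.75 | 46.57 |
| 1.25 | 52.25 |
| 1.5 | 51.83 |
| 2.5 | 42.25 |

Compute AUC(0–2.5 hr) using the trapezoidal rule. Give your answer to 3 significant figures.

Trapezoidal AUC_0→2.5:
  [0→0.5]: (0.00+38.14)/2 × 0.5 = 9.535
  [0.5→0.75]: (38.14+46.57)/2 × 0.25 = 10.58875
  [0.75→1.25]: (46.57+52.25)/2 × 0.5 = 24.705
  [1.25→1.5]: (52.25+51.83)/2 × 0.25 = 13.01
  [1.5→2.5]: (51.83+42.25)/2 × 1 = 47.04
  Sum = 104.87875 mg/L·hr

AUC = 105 mg/L·hr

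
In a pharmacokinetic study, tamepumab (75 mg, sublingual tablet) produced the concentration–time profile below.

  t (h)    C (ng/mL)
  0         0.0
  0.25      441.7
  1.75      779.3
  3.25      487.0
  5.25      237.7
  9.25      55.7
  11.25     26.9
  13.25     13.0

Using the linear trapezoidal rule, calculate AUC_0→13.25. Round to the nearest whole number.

AUC = 3355 ng/mL·h

Trapezoidal AUC_0→13.25:
  [0→0.25]: (0.0+441.7)/2 × 0.25 = 55.2125
  [0.25→1.75]: (441.7+779.3)/2 × 1.5 = 915.75
  [1.75→3.25]: (779.3+487.0)/2 × 1.5 = 949.725
  [3.25→5.25]: (487.0+237.7)/2 × 2 = 724.7
  [5.25→9.25]: (237.7+55.7)/2 × 4 = 586.8
  [9.25→11.25]: (55.7+26.9)/2 × 2 = 82.6
  [11.25→13.25]: (26.9+13.0)/2 × 2 = 39.9
  Sum = 3354.6875 ng/mL·h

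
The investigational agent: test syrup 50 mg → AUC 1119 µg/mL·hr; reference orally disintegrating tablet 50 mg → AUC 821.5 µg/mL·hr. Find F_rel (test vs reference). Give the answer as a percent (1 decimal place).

F_rel = 136.2%

F_rel = (AUC_test/D_test) / (AUC_ref/D_ref)
      = (1119/50) / (821.5/50)
      = 22.38 / 16.43 = 1.3621 = 136.21%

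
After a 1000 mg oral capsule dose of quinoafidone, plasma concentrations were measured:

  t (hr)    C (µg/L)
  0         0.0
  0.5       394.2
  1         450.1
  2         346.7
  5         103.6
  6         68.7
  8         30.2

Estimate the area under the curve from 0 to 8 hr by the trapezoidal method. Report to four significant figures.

Trapezoidal AUC_0→8:
  [0→0.5]: (0.0+394.2)/2 × 0.5 = 98.55
  [0.5→1]: (394.2+450.1)/2 × 0.5 = 211.075
  [1→2]: (450.1+346.7)/2 × 1 = 398.4
  [2→5]: (346.7+103.6)/2 × 3 = 675.45
  [5→6]: (103.6+68.7)/2 × 1 = 86.15
  [6→8]: (68.7+30.2)/2 × 2 = 98.9
  Sum = 1568.525 µg/L·hr

AUC = 1569 µg/L·hr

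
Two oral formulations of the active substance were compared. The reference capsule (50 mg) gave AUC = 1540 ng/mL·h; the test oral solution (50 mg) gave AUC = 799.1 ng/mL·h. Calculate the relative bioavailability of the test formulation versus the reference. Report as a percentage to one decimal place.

F_rel = 51.9%

F_rel = (AUC_test/D_test) / (AUC_ref/D_ref)
      = (799.1/50) / (1540/50)
      = 15.982 / 30.8 = 0.5189 = 51.89%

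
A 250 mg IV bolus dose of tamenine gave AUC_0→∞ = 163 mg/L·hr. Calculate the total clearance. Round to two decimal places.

CL = Dose_iv / AUC_0→∞
   = 250 / 163 = 1.53374 L/hr

CL = 1.53 L/hr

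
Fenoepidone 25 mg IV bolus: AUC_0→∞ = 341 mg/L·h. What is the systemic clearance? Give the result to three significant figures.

CL = Dose_iv / AUC_0→∞
   = 25 / 341 = 0.0733138 L/h

CL = 0.0733 L/h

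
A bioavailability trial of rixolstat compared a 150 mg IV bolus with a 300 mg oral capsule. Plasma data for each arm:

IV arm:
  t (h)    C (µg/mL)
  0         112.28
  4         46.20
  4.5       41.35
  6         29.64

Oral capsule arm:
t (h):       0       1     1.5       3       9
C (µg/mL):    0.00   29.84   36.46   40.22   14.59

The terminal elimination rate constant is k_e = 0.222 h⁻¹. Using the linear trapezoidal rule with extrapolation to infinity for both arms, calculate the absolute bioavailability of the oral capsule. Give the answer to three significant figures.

Trapezoidal AUC_0→6 (IV):
  [0→4]: (112.28+46.20)/2 × 4 = 316.96
  [4→4.5]: (46.20+41.35)/2 × 0.5 = 21.8875
  [4.5→6]: (41.35+29.64)/2 × 1.5 = 53.2425
  Sum = 392.09 µg/mL·h
IV tail: 29.64/0.222 = 133.514; AUC_iv,0→∞ = 392.09 + 133.514 = 525.604 µg/mL·h
Trapezoidal AUC_0→9 (oral capsule):
  [0→1]: (0.00+29.84)/2 × 1 = 14.92
  [1→1.5]: (29.84+36.46)/2 × 0.5 = 16.575
  [1.5→3]: (36.46+40.22)/2 × 1.5 = 57.51
  [3→9]: (40.22+14.59)/2 × 6 = 164.43
  Sum = 253.435 µg/mL·h
oral capsule tail: 14.59/0.222 = 65.721; AUC_ev,0→∞ = 253.435 + 65.721 = 319.156 µg/mL·h
F = (AUC_ev/D_ev)/(AUC_iv/D_iv) = (319.156/300)/(525.604/150) = 1.06385/3.50403 = 0.3036

F = 0.304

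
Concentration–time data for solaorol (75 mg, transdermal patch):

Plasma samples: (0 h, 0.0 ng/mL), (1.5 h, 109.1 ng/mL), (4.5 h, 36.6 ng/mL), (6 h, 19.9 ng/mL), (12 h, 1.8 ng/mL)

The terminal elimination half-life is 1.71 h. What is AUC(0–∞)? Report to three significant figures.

Trapezoidal AUC_0→12:
  [0→1.5]: (0.0+109.1)/2 × 1.5 = 81.825
  [1.5→4.5]: (109.1+36.6)/2 × 3 = 218.55
  [4.5→6]: (36.6+19.9)/2 × 1.5 = 42.375
  [6→12]: (19.9+1.8)/2 × 6 = 65.1
  Sum = 407.85 ng/mL·h
k_e = ln2 / t½ = 0.693147 / 1.71 = 0.4053 h^-1
Extrapolated tail: C_last / k_e = 1.8 / 0.4053 = 4.441
AUC_0→∞ = 407.85 + 4.441 = 412.291 ng/mL·h

AUC = 412 ng/mL·h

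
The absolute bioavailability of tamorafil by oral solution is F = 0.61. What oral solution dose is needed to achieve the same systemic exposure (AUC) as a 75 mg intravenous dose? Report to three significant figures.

For equal systemic exposure: F × D_ev = D_iv
D_ev = D_iv / F = 75 / 0.61 = 122.951 mg

D_oral = 123 mg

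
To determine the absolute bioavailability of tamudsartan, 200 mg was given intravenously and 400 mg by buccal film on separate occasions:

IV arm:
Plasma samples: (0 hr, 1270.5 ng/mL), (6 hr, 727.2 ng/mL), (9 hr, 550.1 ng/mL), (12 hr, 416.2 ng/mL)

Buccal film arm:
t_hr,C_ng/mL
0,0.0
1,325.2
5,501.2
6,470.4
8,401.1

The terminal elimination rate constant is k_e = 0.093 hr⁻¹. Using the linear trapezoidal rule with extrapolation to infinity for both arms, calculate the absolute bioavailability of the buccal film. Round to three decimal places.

F = 0.271

Trapezoidal AUC_0→12 (IV):
  [0→6]: (1270.5+727.2)/2 × 6 = 5993.1
  [6→9]: (727.2+550.1)/2 × 3 = 1915.95
  [9→12]: (550.1+416.2)/2 × 3 = 1449.45
  Sum = 9358.5 ng/mL·hr
IV tail: 416.2/0.093 = 4475.269; AUC_iv,0→∞ = 9358.5 + 4475.269 = 13833.769 ng/mL·hr
Trapezoidal AUC_0→8 (buccal film):
  [0→1]: (0.0+325.2)/2 × 1 = 162.6
  [1→5]: (325.2+501.2)/2 × 4 = 1652.8
  [5→6]: (501.2+470.4)/2 × 1 = 485.8
  [6→8]: (470.4+401.1)/2 × 2 = 871.5
  Sum = 3172.7 ng/mL·hr
buccal film tail: 401.1/0.093 = 4312.903; AUC_ev,0→∞ = 3172.7 + 4312.903 = 7485.603 ng/mL·hr
F = (AUC_ev/D_ev)/(AUC_iv/D_iv) = (7485.603/400)/(13833.769/200) = 18.714/69.168845 = 0.2706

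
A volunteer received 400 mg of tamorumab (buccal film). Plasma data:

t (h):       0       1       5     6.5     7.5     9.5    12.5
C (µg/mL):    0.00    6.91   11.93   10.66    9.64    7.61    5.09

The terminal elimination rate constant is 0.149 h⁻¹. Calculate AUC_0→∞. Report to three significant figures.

AUC = 139 µg/mL·h

Trapezoidal AUC_0→12.5:
  [0→1]: (0.00+6.91)/2 × 1 = 3.455
  [1→5]: (6.91+11.93)/2 × 4 = 37.68
  [5→6.5]: (11.93+10.66)/2 × 1.5 = 16.9425
  [6.5→7.5]: (10.66+9.64)/2 × 1 = 10.15
  [7.5→9.5]: (9.64+7.61)/2 × 2 = 17.25
  [9.5→12.5]: (7.61+5.09)/2 × 3 = 19.05
  Sum = 104.5275 µg/mL·h
Extrapolated tail: C_last / k_e = 5.09 / 0.149 = 34.161
AUC_0→∞ = 104.5275 + 34.161 = 138.6885 µg/mL·h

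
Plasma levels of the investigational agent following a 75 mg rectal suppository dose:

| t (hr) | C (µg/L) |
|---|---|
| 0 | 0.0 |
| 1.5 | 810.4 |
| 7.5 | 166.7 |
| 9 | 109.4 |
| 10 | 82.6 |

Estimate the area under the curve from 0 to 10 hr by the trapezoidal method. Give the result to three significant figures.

AUC = 3840 µg/L·hr

Trapezoidal AUC_0→10:
  [0→1.5]: (0.0+810.4)/2 × 1.5 = 607.8
  [1.5→7.5]: (810.4+166.7)/2 × 6 = 2931.3
  [7.5→9]: (166.7+109.4)/2 × 1.5 = 207.075
  [9→10]: (109.4+82.6)/2 × 1 = 96.0
  Sum = 3842.175 µg/L·hr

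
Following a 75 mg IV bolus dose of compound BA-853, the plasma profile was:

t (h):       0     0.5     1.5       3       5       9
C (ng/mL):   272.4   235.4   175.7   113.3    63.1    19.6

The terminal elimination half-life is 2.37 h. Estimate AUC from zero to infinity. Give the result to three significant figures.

Trapezoidal AUC_0→9:
  [0→0.5]: (272.4+235.4)/2 × 0.5 = 126.95
  [0.5→1.5]: (235.4+175.7)/2 × 1 = 205.55
  [1.5→3]: (175.7+113.3)/2 × 1.5 = 216.75
  [3→5]: (113.3+63.1)/2 × 2 = 176.4
  [5→9]: (63.1+19.6)/2 × 4 = 165.4
  Sum = 891.05 ng/mL·h
k_e = ln2 / t½ = 0.693147 / 2.37 = 0.2925 h^-1
Extrapolated tail: C_last / k_e = 19.6 / 0.2925 = 67.009
AUC_0→∞ = 891.05 + 67.009 = 958.059 ng/mL·h

AUC = 958 ng/mL·h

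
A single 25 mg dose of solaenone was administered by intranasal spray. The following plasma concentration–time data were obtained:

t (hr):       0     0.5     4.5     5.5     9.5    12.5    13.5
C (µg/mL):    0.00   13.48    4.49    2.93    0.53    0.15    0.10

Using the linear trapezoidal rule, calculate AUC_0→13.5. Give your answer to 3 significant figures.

AUC = 51.1 µg/mL·hr

Trapezoidal AUC_0→13.5:
  [0→0.5]: (0.00+13.48)/2 × 0.5 = 3.37
  [0.5→4.5]: (13.48+4.49)/2 × 4 = 35.94
  [4.5→5.5]: (4.49+2.93)/2 × 1 = 3.71
  [5.5→9.5]: (2.93+0.53)/2 × 4 = 6.92
  [9.5→12.5]: (0.53+0.15)/2 × 3 = 1.02
  [12.5→13.5]: (0.15+0.10)/2 × 1 = 0.125
  Sum = 51.085 µg/mL·hr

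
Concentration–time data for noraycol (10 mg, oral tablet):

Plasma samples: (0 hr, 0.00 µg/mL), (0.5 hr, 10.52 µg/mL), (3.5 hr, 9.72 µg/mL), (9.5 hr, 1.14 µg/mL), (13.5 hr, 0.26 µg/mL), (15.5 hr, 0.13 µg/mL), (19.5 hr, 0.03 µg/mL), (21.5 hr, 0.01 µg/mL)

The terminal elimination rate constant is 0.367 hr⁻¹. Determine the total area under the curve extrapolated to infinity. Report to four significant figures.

AUC = 69.15 µg/mL·hr

Trapezoidal AUC_0→21.5:
  [0→0.5]: (0.00+10.52)/2 × 0.5 = 2.63
  [0.5→3.5]: (10.52+9.72)/2 × 3 = 30.36
  [3.5→9.5]: (9.72+1.14)/2 × 6 = 32.58
  [9.5→13.5]: (1.14+0.26)/2 × 4 = 2.8
  [13.5→15.5]: (0.26+0.13)/2 × 2 = 0.39
  [15.5→19.5]: (0.13+0.03)/2 × 4 = 0.32
  [19.5→21.5]: (0.03+0.01)/2 × 2 = 0.04
  Sum = 69.12 µg/mL·hr
Extrapolated tail: C_last / k_e = 0.01 / 0.367 = 0.027
AUC_0→∞ = 69.12 + 0.027 = 69.147 µg/mL·hr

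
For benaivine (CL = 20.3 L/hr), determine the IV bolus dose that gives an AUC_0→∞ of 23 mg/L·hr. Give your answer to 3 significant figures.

Dose = 467 mg

Dose_iv = CL × AUC_0→∞
     = 20.3 × 23 = 466.9 mg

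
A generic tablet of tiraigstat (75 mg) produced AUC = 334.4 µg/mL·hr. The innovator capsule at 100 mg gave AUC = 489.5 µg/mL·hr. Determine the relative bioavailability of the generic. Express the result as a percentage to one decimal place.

F_rel = (AUC_test/D_test) / (AUC_ref/D_ref)
      = (334.4/75) / (489.5/100)
      = 4.45867 / 4.895 = 0.9109 = 91.09%

F_rel = 91.1%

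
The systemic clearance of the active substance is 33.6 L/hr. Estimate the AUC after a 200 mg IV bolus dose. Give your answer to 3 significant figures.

AUC = 5.95 mg/L·hr

AUC_0→∞ = Dose_iv / CL
        = 200 / 33.6 = 5.95238 mg/L·hr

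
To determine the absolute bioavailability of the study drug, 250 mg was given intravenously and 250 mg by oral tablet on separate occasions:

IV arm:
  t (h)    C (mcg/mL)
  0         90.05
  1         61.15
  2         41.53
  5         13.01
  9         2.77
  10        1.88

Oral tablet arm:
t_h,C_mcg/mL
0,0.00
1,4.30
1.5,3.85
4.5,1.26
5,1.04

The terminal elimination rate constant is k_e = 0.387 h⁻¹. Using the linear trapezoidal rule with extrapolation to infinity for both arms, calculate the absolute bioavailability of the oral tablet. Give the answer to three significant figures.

F = 0.0611

Trapezoidal AUC_0→10 (IV):
  [0→1]: (90.05+61.15)/2 × 1 = 75.6
  [1→2]: (61.15+41.53)/2 × 1 = 51.34
  [2→5]: (41.53+13.01)/2 × 3 = 81.81
  [5→9]: (13.01+2.77)/2 × 4 = 31.56
  [9→10]: (2.77+1.88)/2 × 1 = 2.325
  Sum = 242.635 mcg/mL·h
IV tail: 1.88/0.387 = 4.858; AUC_iv,0→∞ = 242.635 + 4.858 = 247.493 mcg/mL·h
Trapezoidal AUC_0→5 (oral tablet):
  [0→1]: (0.00+4.30)/2 × 1 = 2.15
  [1→1.5]: (4.30+3.85)/2 × 0.5 = 2.0375
  [1.5→4.5]: (3.85+1.26)/2 × 3 = 7.665
  [4.5→5]: (1.26+1.04)/2 × 0.5 = 0.575
  Sum = 12.4275 mcg/mL·h
oral tablet tail: 1.04/0.387 = 2.687; AUC_ev,0→∞ = 12.4275 + 2.687 = 15.1145 mcg/mL·h
F = (AUC_ev/D_ev)/(AUC_iv/D_iv) = (15.1145/250)/(247.493/250) = 0.060458/0.989972 = 0.0611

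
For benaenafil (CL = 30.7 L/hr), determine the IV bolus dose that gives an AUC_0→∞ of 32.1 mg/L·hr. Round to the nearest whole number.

Dose = 985 mg

Dose_iv = CL × AUC_0→∞
     = 30.7 × 32.1 = 985.47 mg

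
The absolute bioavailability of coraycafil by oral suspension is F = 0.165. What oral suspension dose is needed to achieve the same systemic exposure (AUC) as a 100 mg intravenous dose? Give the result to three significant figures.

For equal systemic exposure: F × D_ev = D_iv
D_ev = D_iv / F = 100 / 0.165 = 606.061 mg

D_oral = 606 mg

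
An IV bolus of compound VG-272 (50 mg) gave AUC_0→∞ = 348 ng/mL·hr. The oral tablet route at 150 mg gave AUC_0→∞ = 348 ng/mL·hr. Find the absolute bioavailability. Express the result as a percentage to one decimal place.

F = (AUC_ev / D_ev) / (AUC_iv / D_iv)
  = (348/150) / (348/50)
  = 2.32 / 6.96 = 0.3333
  = 33.33%

F = 33.3%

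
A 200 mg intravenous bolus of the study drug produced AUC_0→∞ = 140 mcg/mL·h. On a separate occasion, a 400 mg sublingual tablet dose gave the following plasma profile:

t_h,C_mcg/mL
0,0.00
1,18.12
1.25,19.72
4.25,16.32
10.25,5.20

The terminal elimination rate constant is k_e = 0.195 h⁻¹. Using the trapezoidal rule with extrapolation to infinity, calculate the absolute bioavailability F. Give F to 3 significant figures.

Trapezoidal AUC_0→10.25 (sublingual tablet):
  [0→1]: (0.00+18.12)/2 × 1 = 9.06
  [1→1.25]: (18.12+19.72)/2 × 0.25 = 4.73
  [1.25→4.25]: (19.72+16.32)/2 × 3 = 54.06
  [4.25→10.25]: (16.32+5.20)/2 × 6 = 64.56
  Sum = 132.41 mcg/mL·h
Tail: C_last/k_e = 5.20/0.195 = 26.667
AUC_0→∞ (sublingual tablet) = 132.41 + 26.667 = 159.077 mcg/mL·h
F = (AUC_ev/D_ev)/(AUC_iv/D_iv) = (159.077/400)/(140/200) = 0.3976925/0.7 = 0.5681

F = 0.568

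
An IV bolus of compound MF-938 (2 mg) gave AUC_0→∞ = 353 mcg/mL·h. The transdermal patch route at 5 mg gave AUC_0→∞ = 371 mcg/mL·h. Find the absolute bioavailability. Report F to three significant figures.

F = 0.420

F = (AUC_ev / D_ev) / (AUC_iv / D_iv)
  = (371/5) / (353/2)
  = 74.2 / 176.5 = 0.4204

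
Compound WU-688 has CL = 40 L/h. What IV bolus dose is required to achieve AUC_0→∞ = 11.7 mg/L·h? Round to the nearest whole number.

Dose_iv = CL × AUC_0→∞
     = 40 × 11.7 = 468 mg

Dose = 468 mg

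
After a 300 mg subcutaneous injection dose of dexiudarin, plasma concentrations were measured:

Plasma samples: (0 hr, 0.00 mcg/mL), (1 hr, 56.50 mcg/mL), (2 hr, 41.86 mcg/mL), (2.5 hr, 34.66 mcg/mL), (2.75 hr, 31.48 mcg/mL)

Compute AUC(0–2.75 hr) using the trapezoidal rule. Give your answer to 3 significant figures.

AUC = 105 mcg/mL·hr

Trapezoidal AUC_0→2.75:
  [0→1]: (0.00+56.50)/2 × 1 = 28.25
  [1→2]: (56.50+41.86)/2 × 1 = 49.18
  [2→2.5]: (41.86+34.66)/2 × 0.5 = 19.13
  [2.5→2.75]: (34.66+31.48)/2 × 0.25 = 8.2675
  Sum = 104.8275 mcg/mL·hr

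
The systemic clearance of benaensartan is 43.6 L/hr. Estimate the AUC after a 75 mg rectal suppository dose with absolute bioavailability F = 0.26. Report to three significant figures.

AUC = 0.447 mg/L·hr

AUC_0→∞ = F × Dose / CL
        = 0.26 × 75 / 43.6 = 0.447248 mg/L·hr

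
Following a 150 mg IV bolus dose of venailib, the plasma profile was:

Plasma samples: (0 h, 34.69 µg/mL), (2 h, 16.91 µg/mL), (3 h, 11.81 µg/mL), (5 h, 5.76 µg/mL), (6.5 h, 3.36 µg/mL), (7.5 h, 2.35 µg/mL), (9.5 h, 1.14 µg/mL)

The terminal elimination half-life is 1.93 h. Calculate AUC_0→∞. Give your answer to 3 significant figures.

AUC = 99.9 µg/mL·h

Trapezoidal AUC_0→9.5:
  [0→2]: (34.69+16.91)/2 × 2 = 51.6
  [2→3]: (16.91+11.81)/2 × 1 = 14.36
  [3→5]: (11.81+5.76)/2 × 2 = 17.57
  [5→6.5]: (5.76+3.36)/2 × 1.5 = 6.84
  [6.5→7.5]: (3.36+2.35)/2 × 1 = 2.855
  [7.5→9.5]: (2.35+1.14)/2 × 2 = 3.49
  Sum = 96.715 µg/mL·h
k_e = ln2 / t½ = 0.693147 / 1.93 = 0.3591 h^-1
Extrapolated tail: C_last / k_e = 1.14 / 0.3591 = 3.175
AUC_0→∞ = 96.715 + 3.175 = 99.89 µg/mL·h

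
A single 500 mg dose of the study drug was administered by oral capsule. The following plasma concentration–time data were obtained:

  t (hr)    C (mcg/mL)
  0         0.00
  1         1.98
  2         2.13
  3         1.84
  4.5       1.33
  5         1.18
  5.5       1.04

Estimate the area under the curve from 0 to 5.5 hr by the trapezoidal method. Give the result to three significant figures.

Trapezoidal AUC_0→5.5:
  [0→1]: (0.00+1.98)/2 × 1 = 0.99
  [1→2]: (1.98+2.13)/2 × 1 = 2.055
  [2→3]: (2.13+1.84)/2 × 1 = 1.985
  [3→4.5]: (1.84+1.33)/2 × 1.5 = 2.3775
  [4.5→5]: (1.33+1.18)/2 × 0.5 = 0.6275
  [5→5.5]: (1.18+1.04)/2 × 0.5 = 0.555
  Sum = 8.59 mcg/mL·hr

AUC = 8.59 mcg/mL·hr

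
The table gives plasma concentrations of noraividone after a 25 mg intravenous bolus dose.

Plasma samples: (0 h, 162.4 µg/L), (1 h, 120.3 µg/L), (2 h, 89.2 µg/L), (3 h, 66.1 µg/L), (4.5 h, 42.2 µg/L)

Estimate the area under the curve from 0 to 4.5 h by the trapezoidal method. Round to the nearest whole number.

Trapezoidal AUC_0→4.5:
  [0→1]: (162.4+120.3)/2 × 1 = 141.35
  [1→2]: (120.3+89.2)/2 × 1 = 104.75
  [2→3]: (89.2+66.1)/2 × 1 = 77.65
  [3→4.5]: (66.1+42.2)/2 × 1.5 = 81.225
  Sum = 404.975 µg/L·h

AUC = 405 µg/L·h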